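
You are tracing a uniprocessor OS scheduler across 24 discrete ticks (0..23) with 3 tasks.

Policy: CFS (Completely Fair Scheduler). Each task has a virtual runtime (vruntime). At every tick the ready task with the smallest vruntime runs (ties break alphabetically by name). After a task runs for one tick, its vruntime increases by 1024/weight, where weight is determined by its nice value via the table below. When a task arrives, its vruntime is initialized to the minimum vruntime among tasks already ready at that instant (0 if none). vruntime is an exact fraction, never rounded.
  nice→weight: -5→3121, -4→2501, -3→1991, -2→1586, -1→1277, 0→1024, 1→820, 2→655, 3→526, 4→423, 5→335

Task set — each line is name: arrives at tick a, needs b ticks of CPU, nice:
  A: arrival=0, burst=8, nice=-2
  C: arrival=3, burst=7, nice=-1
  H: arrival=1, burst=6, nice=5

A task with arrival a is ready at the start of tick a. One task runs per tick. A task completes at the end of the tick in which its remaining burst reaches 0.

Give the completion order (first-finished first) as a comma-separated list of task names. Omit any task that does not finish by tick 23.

completion order = A, C, H

t=0: vr[A=0] → run A
t=1: vr[A=512/793 H=512/793] → run A
t=2: vr[A=1024/793 H=512/793] → run H
t=3: vr[A=1024/793 C=1024/793 H=983552/265655] → run A
t=4: vr[A=1536/793 C=1024/793 H=983552/265655] → run C
t=5: vr[A=1536/793 C=2119680/1012661 H=983552/265655] → run A
t=6: vr[A=2048/793 C=2119680/1012661 H=983552/265655] → run C
t=7: vr[A=2048/793 C=2931712/1012661 H=983552/265655] → run A
t=8: vr[A=2560/793 C=2931712/1012661 H=983552/265655] → run C
t=9: vr[A=2560/793 C=3743744/1012661 H=983552/265655] → run A
t=10: vr[A=3072/793 C=3743744/1012661 H=983552/265655] → run C
t=11: vr[A=3072/793 C=4555776/1012661 H=983552/265655] → run H
t=12: vr[A=3072/793 C=4555776/1012661 H=1795584/265655] → run A
t=13: vr[A=3584/793 C=4555776/1012661 H=1795584/265655] → run C
t=14: vr[A=3584/793 C=5367808/1012661 H=1795584/265655] → run A
t=15: vr[C=5367808/1012661 H=1795584/265655] → run C
t=16: vr[C=6179840/1012661 H=1795584/265655] → run C
t=17: vr[H=1795584/265655] → run H
t=18: vr[H=2607616/265655] → run H
t=19: vr[H=3419648/265655] → run H
t=20: vr[H=846336/53131] → run H
t=21: (idle)
t=22: (idle)
t=23: (idle)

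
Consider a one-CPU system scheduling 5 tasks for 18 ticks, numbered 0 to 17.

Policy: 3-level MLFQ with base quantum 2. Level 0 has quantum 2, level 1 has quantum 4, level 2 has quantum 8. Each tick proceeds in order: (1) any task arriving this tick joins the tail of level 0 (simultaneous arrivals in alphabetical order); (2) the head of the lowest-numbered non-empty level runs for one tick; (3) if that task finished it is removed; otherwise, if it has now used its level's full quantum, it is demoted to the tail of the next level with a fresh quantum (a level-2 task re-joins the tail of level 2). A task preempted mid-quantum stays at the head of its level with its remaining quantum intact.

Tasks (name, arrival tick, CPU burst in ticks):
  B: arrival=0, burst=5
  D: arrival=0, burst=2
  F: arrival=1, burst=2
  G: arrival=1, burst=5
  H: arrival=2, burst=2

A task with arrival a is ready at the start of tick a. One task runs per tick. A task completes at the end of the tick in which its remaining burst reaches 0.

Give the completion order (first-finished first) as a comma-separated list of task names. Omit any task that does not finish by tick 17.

t=0: L0/L1/L2 = BD/-/- → run B
t=1: L0/L1/L2 = BDFG/-/- → run B
t=2: L0/L1/L2 = DFGH/B/- → run D
t=3: L0/L1/L2 = DFGH/B/- → run D
t=4: L0/L1/L2 = FGH/B/- → run F
t=5: L0/L1/L2 = FGH/B/- → run F
t=6: L0/L1/L2 = GH/B/- → run G
t=7: L0/L1/L2 = GH/B/- → run G
t=8: L0/L1/L2 = H/BG/- → run H
t=9: L0/L1/L2 = H/BG/- → run H
t=10: L0/L1/L2 = -/BG/- → run B
t=11: L0/L1/L2 = -/BG/- → run B
t=12: L0/L1/L2 = -/BG/- → run B
t=13: L0/L1/L2 = -/G/- → run G
t=14: L0/L1/L2 = -/G/- → run G
t=15: L0/L1/L2 = -/G/- → run G
t=16: (idle)
t=17: (idle)

completion order = D, F, H, B, G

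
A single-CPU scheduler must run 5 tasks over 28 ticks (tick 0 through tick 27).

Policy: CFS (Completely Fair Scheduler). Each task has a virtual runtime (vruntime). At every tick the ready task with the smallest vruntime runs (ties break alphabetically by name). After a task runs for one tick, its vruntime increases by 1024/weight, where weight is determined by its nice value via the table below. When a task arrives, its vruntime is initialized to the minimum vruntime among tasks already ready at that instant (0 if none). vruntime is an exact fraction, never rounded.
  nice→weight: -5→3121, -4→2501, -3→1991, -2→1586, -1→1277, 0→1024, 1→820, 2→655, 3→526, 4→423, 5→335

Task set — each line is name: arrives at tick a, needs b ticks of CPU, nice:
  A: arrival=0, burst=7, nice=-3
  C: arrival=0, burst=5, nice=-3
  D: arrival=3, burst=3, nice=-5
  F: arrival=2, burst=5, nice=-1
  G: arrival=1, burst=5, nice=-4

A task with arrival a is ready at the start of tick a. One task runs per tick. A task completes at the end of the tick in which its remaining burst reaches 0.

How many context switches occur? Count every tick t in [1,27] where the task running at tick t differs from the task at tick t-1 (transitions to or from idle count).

context switches = 24

t=0: vr[A=0 C=0] → run A
t=1: vr[A=1024/1991 C=0 G=0] → run C
t=2: vr[A=1024/1991 C=1024/1991 F=0 G=0] → run F
t=3: vr[A=1024/1991 C=1024/1991 D=0 F=1024/1277 G=0] → run D
t=4: vr[A=1024/1991 C=1024/1991 D=1024/3121 F=1024/1277 G=0] → run G
t=5: vr[A=1024/1991 C=1024/1991 D=1024/3121 F=1024/1277 G=1024/2501] → run D
t=6: vr[A=1024/1991 C=1024/1991 D=2048/3121 F=1024/1277 G=1024/2501] → run G
t=7: vr[A=1024/1991 C=1024/1991 D=2048/3121 F=1024/1277 G=2048/2501] → run A
t=8: vr[A=2048/1991 C=1024/1991 D=2048/3121 F=1024/1277 G=2048/2501] → run C
t=9: vr[A=2048/1991 C=2048/1991 D=2048/3121 F=1024/1277 G=2048/2501] → run D
t=10: vr[A=2048/1991 C=2048/1991 F=1024/1277 G=2048/2501] → run F
t=11: vr[A=2048/1991 C=2048/1991 F=2048/1277 G=2048/2501] → run G
t=12: vr[A=2048/1991 C=2048/1991 F=2048/1277 G=3072/2501] → run A
t=13: vr[A=3072/1991 C=2048/1991 F=2048/1277 G=3072/2501] → run C
t=14: vr[A=3072/1991 C=3072/1991 F=2048/1277 G=3072/2501] → run G
t=15: vr[A=3072/1991 C=3072/1991 F=2048/1277 G=4096/2501] → run A
t=16: vr[A=4096/1991 C=3072/1991 F=2048/1277 G=4096/2501] → run C
t=17: vr[A=4096/1991 C=4096/1991 F=2048/1277 G=4096/2501] → run F
t=18: vr[A=4096/1991 C=4096/1991 F=3072/1277 G=4096/2501] → run G
t=19: vr[A=4096/1991 C=4096/1991 F=3072/1277] → run A
t=20: vr[A=5120/1991 C=4096/1991 F=3072/1277] → run C
t=21: vr[A=5120/1991 F=3072/1277] → run F
t=22: vr[A=5120/1991 F=4096/1277] → run A
t=23: vr[A=6144/1991 F=4096/1277] → run A
t=24: vr[F=4096/1277] → run F
t=25: (idle)
t=26: (idle)
t=27: (idle)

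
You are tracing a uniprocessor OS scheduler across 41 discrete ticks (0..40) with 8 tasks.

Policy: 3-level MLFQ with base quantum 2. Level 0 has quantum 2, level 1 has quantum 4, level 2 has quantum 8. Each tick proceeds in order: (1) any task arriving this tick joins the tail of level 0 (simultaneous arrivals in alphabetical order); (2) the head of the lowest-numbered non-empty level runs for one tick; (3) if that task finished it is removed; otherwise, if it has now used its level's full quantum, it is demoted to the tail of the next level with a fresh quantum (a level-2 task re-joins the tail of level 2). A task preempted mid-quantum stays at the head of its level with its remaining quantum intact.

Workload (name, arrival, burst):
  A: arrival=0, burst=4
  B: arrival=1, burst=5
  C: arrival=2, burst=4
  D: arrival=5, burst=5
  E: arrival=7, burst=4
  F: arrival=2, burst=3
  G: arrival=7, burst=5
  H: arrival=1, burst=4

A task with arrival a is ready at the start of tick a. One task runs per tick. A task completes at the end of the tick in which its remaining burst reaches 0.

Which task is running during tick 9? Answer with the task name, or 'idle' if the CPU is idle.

running at tick 9 = F

t=0: L0/L1/L2 = A/-/- → run A
t=1: L0/L1/L2 = ABH/-/- → run A
t=2: L0/L1/L2 = BHCF/A/- → run B
t=3: L0/L1/L2 = BHCF/A/- → run B
t=4: L0/L1/L2 = HCF/AB/- → run H
t=5: L0/L1/L2 = HCFD/AB/- → run H
t=6: L0/L1/L2 = CFD/ABH/- → run C
t=7: L0/L1/L2 = CFDEG/ABH/- → run C
t=8: L0/L1/L2 = FDEG/ABHC/- → run F
t=9: L0/L1/L2 = FDEG/ABHC/- → run F
t=10: L0/L1/L2 = DEG/ABHCF/- → run D
t=11: L0/L1/L2 = DEG/ABHCF/- → run D
t=12: L0/L1/L2 = EG/ABHCFD/- → run E
t=13: L0/L1/L2 = EG/ABHCFD/- → run E
t=14: L0/L1/L2 = G/ABHCFDE/- → run G
t=15: L0/L1/L2 = G/ABHCFDE/- → run G
t=16: L0/L1/L2 = -/ABHCFDEG/- → run A
t=17: L0/L1/L2 = -/ABHCFDEG/- → run A
t=18: L0/L1/L2 = -/BHCFDEG/- → run B
t=19: L0/L1/L2 = -/BHCFDEG/- → run B
t=20: L0/L1/L2 = -/BHCFDEG/- → run B
t=21: L0/L1/L2 = -/HCFDEG/- → run H
t=22: L0/L1/L2 = -/HCFDEG/- → run H
t=23: L0/L1/L2 = -/CFDEG/- → run C
t=24: L0/L1/L2 = -/CFDEG/- → run C
t=25: L0/L1/L2 = -/FDEG/- → run F
t=26: L0/L1/L2 = -/DEG/- → run D
t=27: L0/L1/L2 = -/DEG/- → run D
t=28: L0/L1/L2 = -/DEG/- → run D
t=29: L0/L1/L2 = -/EG/- → run E
t=30: L0/L1/L2 = -/EG/- → run E
t=31: L0/L1/L2 = -/G/- → run G
t=32: L0/L1/L2 = -/G/- → run G
t=33: L0/L1/L2 = -/G/- → run G
t=34: (idle)
t=35: (idle)
t=36: (idle)
t=37: (idle)
t=38: (idle)
t=39: (idle)
t=40: (idle)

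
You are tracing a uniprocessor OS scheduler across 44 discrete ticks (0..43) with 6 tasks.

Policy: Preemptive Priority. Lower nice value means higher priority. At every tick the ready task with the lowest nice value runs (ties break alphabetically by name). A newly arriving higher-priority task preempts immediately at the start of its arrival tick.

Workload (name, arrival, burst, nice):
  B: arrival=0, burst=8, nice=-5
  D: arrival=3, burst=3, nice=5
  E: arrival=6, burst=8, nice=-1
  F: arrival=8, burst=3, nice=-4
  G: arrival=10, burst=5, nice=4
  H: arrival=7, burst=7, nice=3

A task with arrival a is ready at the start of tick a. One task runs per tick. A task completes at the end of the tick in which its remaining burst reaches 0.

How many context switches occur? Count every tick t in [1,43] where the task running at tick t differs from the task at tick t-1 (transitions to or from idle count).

context switches = 6

t=0: ready={B} → run B
t=1: ready={B} → run B
t=2: ready={B} → run B
t=3: ready={B,D} → run B
t=4: ready={B,D} → run B
t=5: ready={B,D} → run B
t=6: ready={B,D,E} → run B
t=7: ready={B,D,E,H} → run B
t=8: ready={D,E,F,H} → run F
t=9: ready={D,E,F,H} → run F
t=10: ready={D,E,F,G,H} → run F
t=11: ready={D,E,G,H} → run E
t=12: ready={D,E,G,H} → run E
t=13: ready={D,E,G,H} → run E
t=14: ready={D,E,G,H} → run E
t=15: ready={D,E,G,H} → run E
t=16: ready={D,E,G,H} → run E
t=17: ready={D,E,G,H} → run E
t=18: ready={D,E,G,H} → run E
t=19: ready={D,G,H} → run H
t=20: ready={D,G,H} → run H
t=21: ready={D,G,H} → run H
t=22: ready={D,G,H} → run H
t=23: ready={D,G,H} → run H
t=24: ready={D,G,H} → run H
t=25: ready={D,G,H} → run H
t=26: ready={D,G} → run G
t=27: ready={D,G} → run G
t=28: ready={D,G} → run G
t=29: ready={D,G} → run G
t=30: ready={D,G} → run G
t=31: ready={D} → run D
t=32: ready={D} → run D
t=33: ready={D} → run D
t=34: (idle)
t=35: (idle)
t=36: (idle)
t=37: (idle)
t=38: (idle)
t=39: (idle)
t=40: (idle)
t=41: (idle)
t=42: (idle)
t=43: (idle)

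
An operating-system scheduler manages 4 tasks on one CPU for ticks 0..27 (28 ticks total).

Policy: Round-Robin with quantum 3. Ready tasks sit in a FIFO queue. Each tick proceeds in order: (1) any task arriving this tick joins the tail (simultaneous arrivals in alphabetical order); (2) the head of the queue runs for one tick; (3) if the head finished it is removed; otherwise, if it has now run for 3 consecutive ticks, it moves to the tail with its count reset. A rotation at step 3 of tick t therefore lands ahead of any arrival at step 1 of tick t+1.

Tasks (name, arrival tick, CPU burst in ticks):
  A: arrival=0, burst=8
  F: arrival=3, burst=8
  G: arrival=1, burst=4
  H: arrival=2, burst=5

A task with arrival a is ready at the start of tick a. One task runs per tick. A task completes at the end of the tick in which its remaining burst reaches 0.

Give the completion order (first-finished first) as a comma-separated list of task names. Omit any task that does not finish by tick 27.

t=0: queue=[A] q_used=0 → run A
t=1: queue=[A,G] q_used=1 → run A
t=2: queue=[A,G,H] q_used=2 → run A
t=3: queue=[G,H,A,F] q_used=0 → run G
t=4: queue=[G,H,A,F] q_used=1 → run G
t=5: queue=[G,H,A,F] q_used=2 → run G
t=6: queue=[H,A,F,G] q_used=0 → run H
t=7: queue=[H,A,F,G] q_used=1 → run H
t=8: queue=[H,A,F,G] q_used=2 → run H
t=9: queue=[A,F,G,H] q_used=0 → run A
t=10: queue=[A,F,G,H] q_used=1 → run A
t=11: queue=[A,F,G,H] q_used=2 → run A
t=12: queue=[F,G,H,A] q_used=0 → run F
t=13: queue=[F,G,H,A] q_used=1 → run F
t=14: queue=[F,G,H,A] q_used=2 → run F
t=15: queue=[G,H,A,F] q_used=0 → run G
t=16: queue=[H,A,F] q_used=0 → run H
t=17: queue=[H,A,F] q_used=1 → run H
t=18: queue=[A,F] q_used=0 → run A
t=19: queue=[A,F] q_used=1 → run A
t=20: queue=[F] q_used=0 → run F
t=21: queue=[F] q_used=1 → run F
t=22: queue=[F] q_used=2 → run F
t=23: queue=[F] q_used=0 → run F
t=24: queue=[F] q_used=1 → run F
t=25: (idle)
t=26: (idle)
t=27: (idle)

completion order = G, H, A, F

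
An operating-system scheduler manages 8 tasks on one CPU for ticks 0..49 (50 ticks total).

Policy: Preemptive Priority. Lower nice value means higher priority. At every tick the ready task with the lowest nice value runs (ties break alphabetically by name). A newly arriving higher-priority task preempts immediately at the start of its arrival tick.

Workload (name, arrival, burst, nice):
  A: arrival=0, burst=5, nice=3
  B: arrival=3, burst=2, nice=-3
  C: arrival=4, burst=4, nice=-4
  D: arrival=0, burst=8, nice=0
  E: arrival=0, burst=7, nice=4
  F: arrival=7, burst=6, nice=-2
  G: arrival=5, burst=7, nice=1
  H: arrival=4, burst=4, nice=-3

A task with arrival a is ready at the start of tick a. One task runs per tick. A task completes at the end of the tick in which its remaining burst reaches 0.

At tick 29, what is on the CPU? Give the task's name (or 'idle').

t=0: ready={A,D,E} → run D
t=1: ready={A,D,E} → run D
t=2: ready={A,D,E} → run D
t=3: ready={A,B,D,E} → run B
t=4: ready={A,B,C,D,E,H} → run C
t=5: ready={A,B,C,D,E,G,H} → run C
t=6: ready={A,B,C,D,E,G,H} → run C
t=7: ready={A,B,C,D,E,F,G,H} → run C
t=8: ready={A,B,D,E,F,G,H} → run B
t=9: ready={A,D,E,F,G,H} → run H
t=10: ready={A,D,E,F,G,H} → run H
t=11: ready={A,D,E,F,G,H} → run H
t=12: ready={A,D,E,F,G,H} → run H
t=13: ready={A,D,E,F,G} → run F
t=14: ready={A,D,E,F,G} → run F
t=15: ready={A,D,E,F,G} → run F
t=16: ready={A,D,E,F,G} → run F
t=17: ready={A,D,E,F,G} → run F
t=18: ready={A,D,E,F,G} → run F
t=19: ready={A,D,E,G} → run D
t=20: ready={A,D,E,G} → run D
t=21: ready={A,D,E,G} → run D
t=22: ready={A,D,E,G} → run D
t=23: ready={A,D,E,G} → run D
t=24: ready={A,E,G} → run G
t=25: ready={A,E,G} → run G
t=26: ready={A,E,G} → run G
t=27: ready={A,E,G} → run G
t=28: ready={A,E,G} → run G
t=29: ready={A,E,G} → run G
t=30: ready={A,E,G} → run G
t=31: ready={A,E} → run A
t=32: ready={A,E} → run A
t=33: ready={A,E} → run A
t=34: ready={A,E} → run A
t=35: ready={A,E} → run A
t=36: ready={E} → run E
t=37: ready={E} → run E
t=38: ready={E} → run E
t=39: ready={E} → run E
t=40: ready={E} → run E
t=41: ready={E} → run E
t=42: ready={E} → run E
t=43: (idle)
t=44: (idle)
t=45: (idle)
t=46: (idle)
t=47: (idle)
t=48: (idle)
t=49: (idle)

running at tick 29 = G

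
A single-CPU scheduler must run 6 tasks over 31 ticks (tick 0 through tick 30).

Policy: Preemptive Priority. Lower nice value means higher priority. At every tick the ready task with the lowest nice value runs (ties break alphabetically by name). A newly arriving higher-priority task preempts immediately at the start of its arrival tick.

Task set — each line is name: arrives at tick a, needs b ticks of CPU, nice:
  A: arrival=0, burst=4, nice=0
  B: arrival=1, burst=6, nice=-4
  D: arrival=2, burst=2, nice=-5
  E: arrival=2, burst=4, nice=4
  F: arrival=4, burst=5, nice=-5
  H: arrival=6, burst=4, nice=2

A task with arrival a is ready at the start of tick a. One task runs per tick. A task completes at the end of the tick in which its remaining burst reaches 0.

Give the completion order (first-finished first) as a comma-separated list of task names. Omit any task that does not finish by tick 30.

completion order = D, F, B, A, H, E

t=0: ready={A} → run A
t=1: ready={A,B} → run B
t=2: ready={A,B,D,E} → run D
t=3: ready={A,B,D,E} → run D
t=4: ready={A,B,E,F} → run F
t=5: ready={A,B,E,F} → run F
t=6: ready={A,B,E,F,H} → run F
t=7: ready={A,B,E,F,H} → run F
t=8: ready={A,B,E,F,H} → run F
t=9: ready={A,B,E,H} → run B
t=10: ready={A,B,E,H} → run B
t=11: ready={A,B,E,H} → run B
t=12: ready={A,B,E,H} → run B
t=13: ready={A,B,E,H} → run B
t=14: ready={A,E,H} → run A
t=15: ready={A,E,H} → run A
t=16: ready={A,E,H} → run A
t=17: ready={E,H} → run H
t=18: ready={E,H} → run H
t=19: ready={E,H} → run H
t=20: ready={E,H} → run H
t=21: ready={E} → run E
t=22: ready={E} → run E
t=23: ready={E} → run E
t=24: ready={E} → run E
t=25: (idle)
t=26: (idle)
t=27: (idle)
t=28: (idle)
t=29: (idle)
t=30: (idle)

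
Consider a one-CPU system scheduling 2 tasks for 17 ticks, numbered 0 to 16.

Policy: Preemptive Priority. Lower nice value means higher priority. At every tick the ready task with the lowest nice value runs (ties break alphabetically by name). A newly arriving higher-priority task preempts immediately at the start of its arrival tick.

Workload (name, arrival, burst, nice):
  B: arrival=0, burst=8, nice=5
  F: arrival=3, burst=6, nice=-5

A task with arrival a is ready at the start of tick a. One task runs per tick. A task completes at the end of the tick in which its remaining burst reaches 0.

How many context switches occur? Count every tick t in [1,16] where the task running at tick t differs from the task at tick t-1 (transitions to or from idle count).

context switches = 3

t=0: ready={B} → run B
t=1: ready={B} → run B
t=2: ready={B} → run B
t=3: ready={B,F} → run F
t=4: ready={B,F} → run F
t=5: ready={B,F} → run F
t=6: ready={B,F} → run F
t=7: ready={B,F} → run F
t=8: ready={B,F} → run F
t=9: ready={B} → run B
t=10: ready={B} → run B
t=11: ready={B} → run B
t=12: ready={B} → run B
t=13: ready={B} → run B
t=14: (idle)
t=15: (idle)
t=16: (idle)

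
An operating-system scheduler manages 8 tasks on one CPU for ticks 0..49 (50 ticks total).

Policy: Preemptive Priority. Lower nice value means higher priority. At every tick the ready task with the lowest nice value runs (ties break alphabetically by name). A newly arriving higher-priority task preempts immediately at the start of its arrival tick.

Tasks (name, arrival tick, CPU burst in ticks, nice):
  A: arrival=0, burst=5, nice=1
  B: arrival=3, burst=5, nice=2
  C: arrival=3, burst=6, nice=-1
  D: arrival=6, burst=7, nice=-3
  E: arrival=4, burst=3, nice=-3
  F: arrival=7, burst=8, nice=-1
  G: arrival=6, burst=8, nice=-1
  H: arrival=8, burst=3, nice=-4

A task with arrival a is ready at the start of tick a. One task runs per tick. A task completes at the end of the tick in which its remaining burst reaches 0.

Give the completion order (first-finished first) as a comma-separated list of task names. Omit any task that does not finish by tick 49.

t=0: ready={A} → run A
t=1: ready={A} → run A
t=2: ready={A} → run A
t=3: ready={A,B,C} → run C
t=4: ready={A,B,C,E} → run E
t=5: ready={A,B,C,E} → run E
t=6: ready={A,B,C,D,E,G} → run D
t=7: ready={A,B,C,D,E,F,G} → run D
t=8: ready={A,B,C,D,E,F,G,H} → run H
t=9: ready={A,B,C,D,E,F,G,H} → run H
t=10: ready={A,B,C,D,E,F,G,H} → run H
t=11: ready={A,B,C,D,E,F,G} → run D
t=12: ready={A,B,C,D,E,F,G} → run D
t=13: ready={A,B,C,D,E,F,G} → run D
t=14: ready={A,B,C,D,E,F,G} → run D
t=15: ready={A,B,C,D,E,F,G} → run D
t=16: ready={A,B,C,E,F,G} → run E
t=17: ready={A,B,C,F,G} → run C
t=18: ready={A,B,C,F,G} → run C
t=19: ready={A,B,C,F,G} → run C
t=20: ready={A,B,C,F,G} → run C
t=21: ready={A,B,C,F,G} → run C
t=22: ready={A,B,F,G} → run F
t=23: ready={A,B,F,G} → run F
t=24: ready={A,B,F,G} → run F
t=25: ready={A,B,F,G} → run F
t=26: ready={A,B,F,G} → run F
t=27: ready={A,B,F,G} → run F
t=28: ready={A,B,F,G} → run F
t=29: ready={A,B,F,G} → run F
t=30: ready={A,B,G} → run G
t=31: ready={A,B,G} → run G
t=32: ready={A,B,G} → run G
t=33: ready={A,B,G} → run G
t=34: ready={A,B,G} → run G
t=35: ready={A,B,G} → run G
t=36: ready={A,B,G} → run G
t=37: ready={A,B,G} → run G
t=38: ready={A,B} → run A
t=39: ready={A,B} → run A
t=40: ready={B} → run B
t=41: ready={B} → run B
t=42: ready={B} → run B
t=43: ready={B} → run B
t=44: ready={B} → run B
t=45: (idle)
t=46: (idle)
t=47: (idle)
t=48: (idle)
t=49: (idle)

completion order = H, D, E, C, F, G, A, B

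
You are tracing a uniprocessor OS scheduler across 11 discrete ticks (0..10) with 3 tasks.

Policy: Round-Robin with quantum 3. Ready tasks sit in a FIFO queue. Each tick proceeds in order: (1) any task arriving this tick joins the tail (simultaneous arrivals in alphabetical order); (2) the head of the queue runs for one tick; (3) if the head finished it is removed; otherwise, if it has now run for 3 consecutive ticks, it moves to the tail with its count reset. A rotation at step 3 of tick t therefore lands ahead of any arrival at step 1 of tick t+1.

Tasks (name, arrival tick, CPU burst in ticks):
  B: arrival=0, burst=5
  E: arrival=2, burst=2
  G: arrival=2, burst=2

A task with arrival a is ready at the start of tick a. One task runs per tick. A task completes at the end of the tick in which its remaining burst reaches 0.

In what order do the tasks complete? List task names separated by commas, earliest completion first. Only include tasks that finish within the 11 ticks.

completion order = E, G, B

t=0: queue=[B] q_used=0 → run B
t=1: queue=[B] q_used=1 → run B
t=2: queue=[B,E,G] q_used=2 → run B
t=3: queue=[E,G,B] q_used=0 → run E
t=4: queue=[E,G,B] q_used=1 → run E
t=5: queue=[G,B] q_used=0 → run G
t=6: queue=[G,B] q_used=1 → run G
t=7: queue=[B] q_used=0 → run B
t=8: queue=[B] q_used=1 → run B
t=9: (idle)
t=10: (idle)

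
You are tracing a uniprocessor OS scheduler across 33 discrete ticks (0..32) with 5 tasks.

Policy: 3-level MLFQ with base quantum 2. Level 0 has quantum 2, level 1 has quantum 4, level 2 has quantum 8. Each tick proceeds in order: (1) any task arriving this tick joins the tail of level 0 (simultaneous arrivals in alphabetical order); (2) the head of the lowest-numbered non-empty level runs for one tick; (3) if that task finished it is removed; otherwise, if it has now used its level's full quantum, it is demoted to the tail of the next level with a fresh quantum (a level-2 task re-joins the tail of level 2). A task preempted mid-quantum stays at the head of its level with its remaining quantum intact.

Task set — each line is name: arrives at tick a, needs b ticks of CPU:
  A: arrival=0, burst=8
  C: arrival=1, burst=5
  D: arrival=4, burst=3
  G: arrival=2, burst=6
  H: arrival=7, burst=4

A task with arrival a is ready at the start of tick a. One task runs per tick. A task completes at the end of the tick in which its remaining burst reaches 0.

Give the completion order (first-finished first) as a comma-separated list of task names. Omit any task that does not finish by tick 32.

completion order = C, G, D, H, A

t=0: L0/L1/L2 = A/-/- → run A
t=1: L0/L1/L2 = AC/-/- → run A
t=2: L0/L1/L2 = CG/A/- → run C
t=3: L0/L1/L2 = CG/A/- → run C
t=4: L0/L1/L2 = GD/AC/- → run G
t=5: L0/L1/L2 = GD/AC/- → run G
t=6: L0/L1/L2 = D/ACG/- → run D
t=7: L0/L1/L2 = DH/ACG/- → run D
t=8: L0/L1/L2 = H/ACGD/- → run H
t=9: L0/L1/L2 = H/ACGD/- → run H
t=10: L0/L1/L2 = -/ACGDH/- → run A
t=11: L0/L1/L2 = -/ACGDH/- → run A
t=12: L0/L1/L2 = -/ACGDH/- → run A
t=13: L0/L1/L2 = -/ACGDH/- → run A
t=14: L0/L1/L2 = -/CGDH/A → run C
t=15: L0/L1/L2 = -/CGDH/A → run C
t=16: L0/L1/L2 = -/CGDH/A → run C
t=17: L0/L1/L2 = -/GDH/A → run G
t=18: L0/L1/L2 = -/GDH/A → run G
t=19: L0/L1/L2 = -/GDH/A → run G
t=20: L0/L1/L2 = -/GDH/A → run G
t=21: L0/L1/L2 = -/DH/A → run D
t=22: L0/L1/L2 = -/H/A → run H
t=23: L0/L1/L2 = -/H/A → run H
t=24: L0/L1/L2 = -/-/A → run A
t=25: L0/L1/L2 = -/-/A → run A
t=26: (idle)
t=27: (idle)
t=28: (idle)
t=29: (idle)
t=30: (idle)
t=31: (idle)
t=32: (idle)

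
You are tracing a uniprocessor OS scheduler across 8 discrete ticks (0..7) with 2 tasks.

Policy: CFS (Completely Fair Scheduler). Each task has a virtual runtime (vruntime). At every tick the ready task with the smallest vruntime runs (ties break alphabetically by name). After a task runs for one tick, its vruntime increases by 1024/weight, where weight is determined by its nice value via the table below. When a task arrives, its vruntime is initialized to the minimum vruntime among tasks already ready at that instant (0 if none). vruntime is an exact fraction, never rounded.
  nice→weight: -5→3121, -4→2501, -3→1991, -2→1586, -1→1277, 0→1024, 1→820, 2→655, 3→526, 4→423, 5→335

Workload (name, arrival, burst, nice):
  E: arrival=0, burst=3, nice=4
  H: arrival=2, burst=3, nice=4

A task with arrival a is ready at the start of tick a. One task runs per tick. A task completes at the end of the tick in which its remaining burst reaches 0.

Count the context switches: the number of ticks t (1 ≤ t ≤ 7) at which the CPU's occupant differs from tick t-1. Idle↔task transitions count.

t=0: vr[E=0] → run E
t=1: vr[E=1024/423] → run E
t=2: vr[E=2048/423 H=2048/423] → run E
t=3: vr[H=2048/423] → run H
t=4: vr[H=1024/141] → run H
t=5: vr[H=4096/423] → run H
t=6: (idle)
t=7: (idle)

context switches = 2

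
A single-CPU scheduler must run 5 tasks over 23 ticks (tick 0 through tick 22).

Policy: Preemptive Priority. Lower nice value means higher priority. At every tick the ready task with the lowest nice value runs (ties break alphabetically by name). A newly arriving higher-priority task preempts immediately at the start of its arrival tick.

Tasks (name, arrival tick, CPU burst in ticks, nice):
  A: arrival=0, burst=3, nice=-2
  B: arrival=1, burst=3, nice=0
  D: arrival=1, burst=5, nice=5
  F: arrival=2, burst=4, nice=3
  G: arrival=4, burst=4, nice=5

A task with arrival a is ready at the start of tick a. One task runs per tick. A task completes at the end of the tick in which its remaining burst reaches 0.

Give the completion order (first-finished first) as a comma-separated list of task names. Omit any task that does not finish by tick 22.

t=0: ready={A} → run A
t=1: ready={A,B,D} → run A
t=2: ready={A,B,D,F} → run A
t=3: ready={B,D,F} → run B
t=4: ready={B,D,F,G} → run B
t=5: ready={B,D,F,G} → run B
t=6: ready={D,F,G} → run F
t=7: ready={D,F,G} → run F
t=8: ready={D,F,G} → run F
t=9: ready={D,F,G} → run F
t=10: ready={D,G} → run D
t=11: ready={D,G} → run D
t=12: ready={D,G} → run D
t=13: ready={D,G} → run D
t=14: ready={D,G} → run D
t=15: ready={G} → run G
t=16: ready={G} → run G
t=17: ready={G} → run G
t=18: ready={G} → run G
t=19: (idle)
t=20: (idle)
t=21: (idle)
t=22: (idle)

completion order = A, B, F, D, G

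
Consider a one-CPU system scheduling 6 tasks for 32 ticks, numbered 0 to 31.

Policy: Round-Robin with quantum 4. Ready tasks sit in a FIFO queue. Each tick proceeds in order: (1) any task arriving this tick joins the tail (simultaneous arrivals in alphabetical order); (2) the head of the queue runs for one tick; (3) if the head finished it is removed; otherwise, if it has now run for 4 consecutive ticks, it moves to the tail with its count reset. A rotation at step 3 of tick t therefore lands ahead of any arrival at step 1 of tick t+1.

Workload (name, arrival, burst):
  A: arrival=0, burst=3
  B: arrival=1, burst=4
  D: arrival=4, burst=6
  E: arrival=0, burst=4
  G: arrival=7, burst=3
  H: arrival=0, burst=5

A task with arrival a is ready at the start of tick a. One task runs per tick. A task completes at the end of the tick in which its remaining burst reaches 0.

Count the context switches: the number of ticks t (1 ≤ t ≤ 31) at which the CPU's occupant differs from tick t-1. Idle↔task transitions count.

t=0: queue=[A,E,H] q_used=0 → run A
t=1: queue=[A,E,H,B] q_used=1 → run A
t=2: queue=[A,E,H,B] q_used=2 → run A
t=3: queue=[E,H,B] q_used=0 → run E
t=4: queue=[E,H,B,D] q_used=1 → run E
t=5: queue=[E,H,B,D] q_used=2 → run E
t=6: queue=[E,H,B,D] q_used=3 → run E
t=7: queue=[H,B,D,G] q_used=0 → run H
t=8: queue=[H,B,D,G] q_used=1 → run H
t=9: queue=[H,B,D,G] q_used=2 → run H
t=10: queue=[H,B,D,G] q_used=3 → run H
t=11: queue=[B,D,G,H] q_used=0 → run B
t=12: queue=[B,D,G,H] q_used=1 → run B
t=13: queue=[B,D,G,H] q_used=2 → run B
t=14: queue=[B,D,G,H] q_used=3 → run B
t=15: queue=[D,G,H] q_used=0 → run D
t=16: queue=[D,G,H] q_used=1 → run D
t=17: queue=[D,G,H] q_used=2 → run D
t=18: queue=[D,G,H] q_used=3 → run D
t=19: queue=[G,H,D] q_used=0 → run G
t=20: queue=[G,H,D] q_used=1 → run G
t=21: queue=[G,H,D] q_used=2 → run G
t=22: queue=[H,D] q_used=0 → run H
t=23: queue=[D] q_used=0 → run D
t=24: queue=[D] q_used=1 → run D
t=25: (idle)
t=26: (idle)
t=27: (idle)
t=28: (idle)
t=29: (idle)
t=30: (idle)
t=31: (idle)

context switches = 8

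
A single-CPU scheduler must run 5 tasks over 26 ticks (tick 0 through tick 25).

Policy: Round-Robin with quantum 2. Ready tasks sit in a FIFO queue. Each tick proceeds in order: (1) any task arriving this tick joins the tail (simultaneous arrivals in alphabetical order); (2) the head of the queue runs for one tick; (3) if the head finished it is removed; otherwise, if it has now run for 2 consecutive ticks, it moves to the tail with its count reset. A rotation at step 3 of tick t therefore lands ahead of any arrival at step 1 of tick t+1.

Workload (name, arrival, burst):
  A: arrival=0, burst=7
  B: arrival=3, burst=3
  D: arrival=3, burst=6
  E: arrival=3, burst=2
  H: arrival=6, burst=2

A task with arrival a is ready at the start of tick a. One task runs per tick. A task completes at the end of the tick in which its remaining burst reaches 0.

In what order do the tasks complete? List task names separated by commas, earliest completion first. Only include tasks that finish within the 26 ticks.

completion order = E, B, H, A, D

t=0: queue=[A] q_used=0 → run A
t=1: queue=[A] q_used=1 → run A
t=2: queue=[A] q_used=0 → run A
t=3: queue=[A,B,D,E] q_used=1 → run A
t=4: queue=[B,D,E,A] q_used=0 → run B
t=5: queue=[B,D,E,A] q_used=1 → run B
t=6: queue=[D,E,A,B,H] q_used=0 → run D
t=7: queue=[D,E,A,B,H] q_used=1 → run D
t=8: queue=[E,A,B,H,D] q_used=0 → run E
t=9: queue=[E,A,B,H,D] q_used=1 → run E
t=10: queue=[A,B,H,D] q_used=0 → run A
t=11: queue=[A,B,H,D] q_used=1 → run A
t=12: queue=[B,H,D,A] q_used=0 → run B
t=13: queue=[H,D,A] q_used=0 → run H
t=14: queue=[H,D,A] q_used=1 → run H
t=15: queue=[D,A] q_used=0 → run D
t=16: queue=[D,A] q_used=1 → run D
t=17: queue=[A,D] q_used=0 → run A
t=18: queue=[D] q_used=0 → run D
t=19: queue=[D] q_used=1 → run D
t=20: (idle)
t=21: (idle)
t=22: (idle)
t=23: (idle)
t=24: (idle)
t=25: (idle)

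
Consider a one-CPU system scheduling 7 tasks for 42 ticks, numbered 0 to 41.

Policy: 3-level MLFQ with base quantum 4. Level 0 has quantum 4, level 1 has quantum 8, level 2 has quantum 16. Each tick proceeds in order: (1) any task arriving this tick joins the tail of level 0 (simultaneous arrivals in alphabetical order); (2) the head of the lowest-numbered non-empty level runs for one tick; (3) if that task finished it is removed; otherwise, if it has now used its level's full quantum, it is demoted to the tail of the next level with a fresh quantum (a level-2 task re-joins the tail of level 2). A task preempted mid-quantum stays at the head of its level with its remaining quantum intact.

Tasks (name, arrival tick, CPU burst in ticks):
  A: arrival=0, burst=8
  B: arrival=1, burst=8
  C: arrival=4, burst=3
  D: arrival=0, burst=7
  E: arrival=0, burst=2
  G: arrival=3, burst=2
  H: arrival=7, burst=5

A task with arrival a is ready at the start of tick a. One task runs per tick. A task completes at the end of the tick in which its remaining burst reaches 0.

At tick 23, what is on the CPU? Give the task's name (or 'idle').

t=0: L0/L1/L2 = ADE/-/- → run A
t=1: L0/L1/L2 = ADEB/-/- → run A
t=2: L0/L1/L2 = ADEB/-/- → run A
t=3: L0/L1/L2 = ADEBG/-/- → run A
t=4: L0/L1/L2 = DEBGC/A/- → run D
t=5: L0/L1/L2 = DEBGC/A/- → run D
t=6: L0/L1/L2 = DEBGC/A/- → run D
t=7: L0/L1/L2 = DEBGCH/A/- → run D
t=8: L0/L1/L2 = EBGCH/AD/- → run E
t=9: L0/L1/L2 = EBGCH/AD/- → run E
t=10: L0/L1/L2 = BGCH/AD/- → run B
t=11: L0/L1/L2 = BGCH/AD/- → run B
t=12: L0/L1/L2 = BGCH/AD/- → run B
t=13: L0/L1/L2 = BGCH/AD/- → run B
t=14: L0/L1/L2 = GCH/ADB/- → run G
t=15: L0/L1/L2 = GCH/ADB/- → run G
t=16: L0/L1/L2 = CH/ADB/- → run C
t=17: L0/L1/L2 = CH/ADB/- → run C
t=18: L0/L1/L2 = CH/ADB/- → run C
t=19: L0/L1/L2 = H/ADB/- → run H
t=20: L0/L1/L2 = H/ADB/- → run H
t=21: L0/L1/L2 = H/ADB/- → run H
t=22: L0/L1/L2 = H/ADB/- → run H
t=23: L0/L1/L2 = -/ADBH/- → run A
t=24: L0/L1/L2 = -/ADBH/- → run A
t=25: L0/L1/L2 = -/ADBH/- → run A
t=26: L0/L1/L2 = -/ADBH/- → run A
t=27: L0/L1/L2 = -/DBH/- → run D
t=28: L0/L1/L2 = -/DBH/- → run D
t=29: L0/L1/L2 = -/DBH/- → run D
t=30: L0/L1/L2 = -/BH/- → run B
t=31: L0/L1/L2 = -/BH/- → run B
t=32: L0/L1/L2 = -/BH/- → run B
t=33: L0/L1/L2 = -/BH/- → run B
t=34: L0/L1/L2 = -/H/- → run H
t=35: (idle)
t=36: (idle)
t=37: (idle)
t=38: (idle)
t=39: (idle)
t=40: (idle)
t=41: (idle)

running at tick 23 = A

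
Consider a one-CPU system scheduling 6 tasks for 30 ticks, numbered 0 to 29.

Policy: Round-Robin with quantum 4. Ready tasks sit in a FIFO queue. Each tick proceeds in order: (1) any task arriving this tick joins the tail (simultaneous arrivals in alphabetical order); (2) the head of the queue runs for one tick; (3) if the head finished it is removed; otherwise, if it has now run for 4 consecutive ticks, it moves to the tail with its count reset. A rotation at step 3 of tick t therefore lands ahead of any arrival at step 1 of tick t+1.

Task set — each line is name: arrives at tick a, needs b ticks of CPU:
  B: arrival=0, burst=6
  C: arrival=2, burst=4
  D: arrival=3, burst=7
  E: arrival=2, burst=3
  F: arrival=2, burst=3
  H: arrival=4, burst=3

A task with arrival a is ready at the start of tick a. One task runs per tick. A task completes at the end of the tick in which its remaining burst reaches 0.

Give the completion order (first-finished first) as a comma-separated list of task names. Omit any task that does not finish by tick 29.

completion order = C, E, F, B, H, D

t=0: queue=[B] q_used=0 → run B
t=1: queue=[B] q_used=1 → run B
t=2: queue=[B,C,E,F] q_used=2 → run B
t=3: queue=[B,C,E,F,D] q_used=3 → run B
t=4: queue=[C,E,F,D,B,H] q_used=0 → run C
t=5: queue=[C,E,F,D,B,H] q_used=1 → run C
t=6: queue=[C,E,F,D,B,H] q_used=2 → run C
t=7: queue=[C,E,F,D,B,H] q_used=3 → run C
t=8: queue=[E,F,D,B,H] q_used=0 → run E
t=9: queue=[E,F,D,B,H] q_used=1 → run E
t=10: queue=[E,F,D,B,H] q_used=2 → run E
t=11: queue=[F,D,B,H] q_used=0 → run F
t=12: queue=[F,D,B,H] q_used=1 → run F
t=13: queue=[F,D,B,H] q_used=2 → run F
t=14: queue=[D,B,H] q_used=0 → run D
t=15: queue=[D,B,H] q_used=1 → run D
t=16: queue=[D,B,H] q_used=2 → run D
t=17: queue=[D,B,H] q_used=3 → run D
t=18: queue=[B,H,D] q_used=0 → run B
t=19: queue=[B,H,D] q_used=1 → run B
t=20: queue=[H,D] q_used=0 → run H
t=21: queue=[H,D] q_used=1 → run H
t=22: queue=[H,D] q_used=2 → run H
t=23: queue=[D] q_used=0 → run D
t=24: queue=[D] q_used=1 → run D
t=25: queue=[D] q_used=2 → run D
t=26: (idle)
t=27: (idle)
t=28: (idle)
t=29: (idle)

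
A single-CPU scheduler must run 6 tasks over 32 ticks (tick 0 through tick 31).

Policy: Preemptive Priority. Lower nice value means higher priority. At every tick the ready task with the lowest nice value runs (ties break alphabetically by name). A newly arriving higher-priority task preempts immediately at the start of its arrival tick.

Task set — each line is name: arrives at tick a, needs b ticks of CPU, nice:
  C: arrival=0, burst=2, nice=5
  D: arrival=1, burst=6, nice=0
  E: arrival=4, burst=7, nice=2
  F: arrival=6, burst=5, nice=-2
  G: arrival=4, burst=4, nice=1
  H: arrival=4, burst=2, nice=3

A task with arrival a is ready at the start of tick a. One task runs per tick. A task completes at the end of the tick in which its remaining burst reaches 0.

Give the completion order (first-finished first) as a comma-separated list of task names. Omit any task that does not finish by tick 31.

completion order = F, D, G, E, H, C

t=0: ready={C} → run C
t=1: ready={C,D} → run D
t=2: ready={C,D} → run D
t=3: ready={C,D} → run D
t=4: ready={C,D,E,G,H} → run D
t=5: ready={C,D,E,G,H} → run D
t=6: ready={C,D,E,F,G,H} → run F
t=7: ready={C,D,E,F,G,H} → run F
t=8: ready={C,D,E,F,G,H} → run F
t=9: ready={C,D,E,F,G,H} → run F
t=10: ready={C,D,E,F,G,H} → run F
t=11: ready={C,D,E,G,H} → run D
t=12: ready={C,E,G,H} → run G
t=13: ready={C,E,G,H} → run G
t=14: ready={C,E,G,H} → run G
t=15: ready={C,E,G,H} → run G
t=16: ready={C,E,H} → run E
t=17: ready={C,E,H} → run E
t=18: ready={C,E,H} → run E
t=19: ready={C,E,H} → run E
t=20: ready={C,E,H} → run E
t=21: ready={C,E,H} → run E
t=22: ready={C,E,H} → run E
t=23: ready={C,H} → run H
t=24: ready={C,H} → run H
t=25: ready={C} → run C
t=26: (idle)
t=27: (idle)
t=28: (idle)
t=29: (idle)
t=30: (idle)
t=31: (idle)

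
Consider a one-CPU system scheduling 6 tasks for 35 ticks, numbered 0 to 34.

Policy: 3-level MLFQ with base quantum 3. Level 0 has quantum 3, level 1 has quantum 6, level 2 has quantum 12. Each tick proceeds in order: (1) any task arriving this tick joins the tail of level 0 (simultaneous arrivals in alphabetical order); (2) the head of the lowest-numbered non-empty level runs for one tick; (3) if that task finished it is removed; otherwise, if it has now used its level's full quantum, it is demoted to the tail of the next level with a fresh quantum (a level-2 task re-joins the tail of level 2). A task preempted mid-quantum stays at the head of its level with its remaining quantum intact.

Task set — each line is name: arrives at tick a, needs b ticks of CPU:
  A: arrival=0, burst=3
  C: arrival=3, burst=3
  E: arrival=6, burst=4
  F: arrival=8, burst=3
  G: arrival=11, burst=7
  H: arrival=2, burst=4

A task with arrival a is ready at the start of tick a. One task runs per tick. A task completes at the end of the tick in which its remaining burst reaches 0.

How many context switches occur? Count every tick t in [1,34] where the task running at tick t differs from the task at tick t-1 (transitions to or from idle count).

context switches = 9

t=0: L0/L1/L2 = A/-/- → run A
t=1: L0/L1/L2 = A/-/- → run A
t=2: L0/L1/L2 = AH/-/- → run A
t=3: L0/L1/L2 = HC/-/- → run H
t=4: L0/L1/L2 = HC/-/- → run H
t=5: L0/L1/L2 = HC/-/- → run H
t=6: L0/L1/L2 = CE/H/- → run C
t=7: L0/L1/L2 = CE/H/- → run C
t=8: L0/L1/L2 = CEF/H/- → run C
t=9: L0/L1/L2 = EF/H/- → run E
t=10: L0/L1/L2 = EF/H/- → run E
t=11: L0/L1/L2 = EFG/H/- → run E
t=12: L0/L1/L2 = FG/HE/- → run F
t=13: L0/L1/L2 = FG/HE/- → run F
t=14: L0/L1/L2 = FG/HE/- → run F
t=15: L0/L1/L2 = G/HE/- → run G
t=16: L0/L1/L2 = G/HE/- → run G
t=17: L0/L1/L2 = G/HE/- → run G
t=18: L0/L1/L2 = -/HEG/- → run H
t=19: L0/L1/L2 = -/EG/- → run E
t=20: L0/L1/L2 = -/G/- → run G
t=21: L0/L1/L2 = -/G/- → run G
t=22: L0/L1/L2 = -/G/- → run G
t=23: L0/L1/L2 = -/G/- → run G
t=24: (idle)
t=25: (idle)
t=26: (idle)
t=27: (idle)
t=28: (idle)
t=29: (idle)
t=30: (idle)
t=31: (idle)
t=32: (idle)
t=33: (idle)
t=34: (idle)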